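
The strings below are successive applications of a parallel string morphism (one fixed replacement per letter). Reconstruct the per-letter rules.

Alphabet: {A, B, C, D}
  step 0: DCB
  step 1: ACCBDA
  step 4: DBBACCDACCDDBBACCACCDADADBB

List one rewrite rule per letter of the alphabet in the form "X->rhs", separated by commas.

  step 0 ⇒ step 1: DCB ⇒ ACC·B·DA
    B ↦ DA
    C ↦ B
    D ↦ ACC
    A ↦ D  (constrained at step 1)

A->D, B->DA, C->B, D->ACC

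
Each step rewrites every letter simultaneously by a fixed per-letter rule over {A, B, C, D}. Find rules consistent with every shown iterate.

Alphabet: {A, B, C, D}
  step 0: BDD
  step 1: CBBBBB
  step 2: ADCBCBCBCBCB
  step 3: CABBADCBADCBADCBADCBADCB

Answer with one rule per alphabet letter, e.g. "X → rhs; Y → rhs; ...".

A->CA, B->CB, C->AD, D->BB

  step 2 ⇒ step 3: ADCBCBCBCBCB ⇒ CA·BB·AD·CB·AD·CB·AD·CB·AD·CB·AD·CB
    A ↦ CA
    B ↦ CB
    C ↦ AD
    D ↦ BB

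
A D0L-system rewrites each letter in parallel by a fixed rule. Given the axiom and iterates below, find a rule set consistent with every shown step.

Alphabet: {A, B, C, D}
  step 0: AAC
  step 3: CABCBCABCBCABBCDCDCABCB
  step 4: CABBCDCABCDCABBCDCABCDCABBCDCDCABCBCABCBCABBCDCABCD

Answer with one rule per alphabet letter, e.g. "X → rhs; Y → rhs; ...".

  step 3 ⇒ step 4: CABCBCABCBCABBCDCDCABCB ⇒ CAB·B·CD·CAB·CD·CAB·B·CD·CAB·CD·CAB·B·CD·CD·CAB·CB·CAB·CB·CAB·B·CD·CAB·CD
    A ↦ B
    B ↦ CD
    C ↦ CAB
    D ↦ CB

A->B, B->CD, C->CAB, D->CB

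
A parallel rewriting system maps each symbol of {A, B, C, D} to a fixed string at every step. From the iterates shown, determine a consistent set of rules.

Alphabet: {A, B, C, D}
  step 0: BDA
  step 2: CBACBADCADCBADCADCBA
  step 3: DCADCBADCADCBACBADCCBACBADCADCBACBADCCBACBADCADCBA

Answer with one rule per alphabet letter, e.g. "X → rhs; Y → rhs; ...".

  step 2 ⇒ step 3: CBACBADCADCBADCADCBA ⇒ DC·AD·CBA·DC·AD·CBA·CBA·DC·CBA·CBA·DC·AD·CBA·CBA·DC·CBA·CBA·DC·AD·CBA
    A ↦ CBA
    B ↦ AD
    C ↦ DC
    D ↦ CBA

A->CBA, B->AD, C->DC, D->CBA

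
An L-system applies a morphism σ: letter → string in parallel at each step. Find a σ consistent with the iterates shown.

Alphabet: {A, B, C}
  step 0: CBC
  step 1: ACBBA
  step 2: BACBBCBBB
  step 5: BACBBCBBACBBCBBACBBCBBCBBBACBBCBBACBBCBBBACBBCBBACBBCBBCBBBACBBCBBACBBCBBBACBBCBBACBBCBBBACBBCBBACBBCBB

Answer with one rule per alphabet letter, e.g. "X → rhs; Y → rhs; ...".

A->B, B->CBB, C->A

  step 1 ⇒ step 2: ACBBA ⇒ B·A·CBB·CBB·B
    A ↦ B
    B ↦ CBB
    C ↦ A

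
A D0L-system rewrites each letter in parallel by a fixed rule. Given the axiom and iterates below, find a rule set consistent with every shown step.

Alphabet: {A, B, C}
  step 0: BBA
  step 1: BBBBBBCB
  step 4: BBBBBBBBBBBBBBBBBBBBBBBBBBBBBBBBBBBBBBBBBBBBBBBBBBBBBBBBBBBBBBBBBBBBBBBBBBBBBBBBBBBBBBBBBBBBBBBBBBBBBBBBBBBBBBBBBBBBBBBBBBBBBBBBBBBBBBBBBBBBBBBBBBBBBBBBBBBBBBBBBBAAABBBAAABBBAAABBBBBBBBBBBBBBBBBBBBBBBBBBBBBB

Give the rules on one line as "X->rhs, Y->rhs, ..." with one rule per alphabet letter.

  step 0 ⇒ step 1: BBA ⇒ BBB·BBB·CB
    A ↦ CB
    B ↦ BBB
    C ↦ AAA  (constrained at step 1)

A->CB, B->BBB, C->AAA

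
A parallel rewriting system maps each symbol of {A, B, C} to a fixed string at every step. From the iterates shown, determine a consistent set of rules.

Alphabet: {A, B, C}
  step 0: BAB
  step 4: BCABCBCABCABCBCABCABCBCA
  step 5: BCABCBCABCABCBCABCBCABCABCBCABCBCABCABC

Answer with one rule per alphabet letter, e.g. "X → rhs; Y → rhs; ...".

  step 4 ⇒ step 5: BCABCBCABCABCBCABCABCBCA ⇒ BC·A·BC·BC·A·BC·A·BC·BC·A·BC·BC·A·BC·A·BC·BC·A·BC·BC·A·BC·A·BC
    A ↦ BC
    B ↦ BC
    C ↦ A

A->BC, B->BC, C->A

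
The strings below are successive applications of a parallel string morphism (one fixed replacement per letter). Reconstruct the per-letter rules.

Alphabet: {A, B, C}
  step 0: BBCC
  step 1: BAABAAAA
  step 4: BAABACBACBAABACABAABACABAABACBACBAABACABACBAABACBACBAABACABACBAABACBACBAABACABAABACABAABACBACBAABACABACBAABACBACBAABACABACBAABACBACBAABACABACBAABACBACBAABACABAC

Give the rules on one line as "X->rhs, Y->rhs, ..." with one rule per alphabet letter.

A->BAC, B->BAA, C->A

  step 0 ⇒ step 1: BBCC ⇒ BAA·BAA·A·A
    B ↦ BAA
    C ↦ A
    A ↦ BAC  (constrained at step 1)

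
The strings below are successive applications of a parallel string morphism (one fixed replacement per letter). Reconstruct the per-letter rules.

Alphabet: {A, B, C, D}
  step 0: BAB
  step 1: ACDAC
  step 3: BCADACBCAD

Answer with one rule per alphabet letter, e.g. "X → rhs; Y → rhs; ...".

  step 0 ⇒ step 1: BAB ⇒ AC·D·AC
    A ↦ D
    B ↦ AC
    C ↦ CA  (constrained at step 1)
    D ↦ B  (constrained at step 1)

A->D, B->AC, C->CA, D->B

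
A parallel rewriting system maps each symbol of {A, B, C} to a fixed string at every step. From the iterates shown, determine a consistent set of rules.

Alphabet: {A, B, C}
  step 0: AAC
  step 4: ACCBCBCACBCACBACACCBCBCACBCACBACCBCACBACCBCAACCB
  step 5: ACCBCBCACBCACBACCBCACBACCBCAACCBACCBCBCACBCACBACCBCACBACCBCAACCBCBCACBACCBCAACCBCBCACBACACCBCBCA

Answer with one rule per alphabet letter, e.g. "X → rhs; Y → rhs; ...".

  step 4 ⇒ step 5: ACCBCBCACBCACBACACCBCBCACBCACBACCBCACBACCBCAACCB ⇒ AC·CB·CB·CA·CB·CA·CB·AC·CB·CA·CB·AC·CB·CA·AC·CB·AC·CB·CB·CA·CB·CA·CB·AC·CB·CA·CB·AC·CB·CA·AC·CB·CB·CA·CB·AC·CB·CA·AC·CB·CB·CA·CB·AC·AC·CB·CB·CA
    A ↦ AC
    B ↦ CA
    C ↦ CB

A->AC, B->CA, C->CB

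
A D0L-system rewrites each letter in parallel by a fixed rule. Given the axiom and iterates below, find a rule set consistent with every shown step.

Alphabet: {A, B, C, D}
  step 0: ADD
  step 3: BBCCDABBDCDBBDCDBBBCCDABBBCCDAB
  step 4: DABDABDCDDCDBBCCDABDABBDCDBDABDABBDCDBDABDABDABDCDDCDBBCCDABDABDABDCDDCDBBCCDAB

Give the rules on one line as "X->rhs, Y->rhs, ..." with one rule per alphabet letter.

  step 3 ⇒ step 4: BBCCDABBDCDBBDCDBBBCCDABBBCCDAB ⇒ DAB·DAB·DCD·DCD·B·BCC·DAB·DAB·B·DCD·B·DAB·DAB·B·DCD·B·DAB·DAB·DAB·DCD·DCD·B·BCC·DAB·DAB·DAB·DCD·DCD·B·BCC·DAB
    A ↦ BCC
    B ↦ DAB
    C ↦ DCD
    D ↦ B

A->BCC, B->DAB, C->DCD, D->B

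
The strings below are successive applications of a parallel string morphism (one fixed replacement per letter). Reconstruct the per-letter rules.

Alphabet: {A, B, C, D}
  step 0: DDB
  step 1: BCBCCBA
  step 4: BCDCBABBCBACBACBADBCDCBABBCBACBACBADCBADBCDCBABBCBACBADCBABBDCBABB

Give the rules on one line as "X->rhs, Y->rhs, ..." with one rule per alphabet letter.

  step 0 ⇒ step 1: DDB ⇒ BC·BC·CBA
    B ↦ CBA
    D ↦ BC
    A ↦ BB  (constrained at step 1)
    C ↦ D  (constrained at step 1)

A->BB, B->CBA, C->D, D->BC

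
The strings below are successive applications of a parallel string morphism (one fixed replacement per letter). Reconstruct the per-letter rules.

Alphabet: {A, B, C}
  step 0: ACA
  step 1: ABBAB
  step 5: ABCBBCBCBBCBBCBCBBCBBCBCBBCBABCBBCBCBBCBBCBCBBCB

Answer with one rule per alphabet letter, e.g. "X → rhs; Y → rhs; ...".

  step 0 ⇒ step 1: ACA ⇒ AB·B·AB
    A ↦ AB
    C ↦ B
    B ↦ CB  (constrained at step 1)

A->AB, B->CB, C->B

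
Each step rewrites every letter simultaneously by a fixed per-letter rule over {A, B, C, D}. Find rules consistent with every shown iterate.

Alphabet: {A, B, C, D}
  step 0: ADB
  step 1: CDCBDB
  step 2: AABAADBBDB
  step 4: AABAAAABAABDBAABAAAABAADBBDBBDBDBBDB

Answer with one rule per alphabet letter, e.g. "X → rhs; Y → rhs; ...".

A->CDC, B->DB, C->AA, D->B

  step 1 ⇒ step 2: CDCBDB ⇒ AA·B·AA·DB·B·DB
    B ↦ DB
    C ↦ AA
    D ↦ B
  step 0 ⇒ step 1: ADB ⇒ CDC·B·DB
    A ↦ CDC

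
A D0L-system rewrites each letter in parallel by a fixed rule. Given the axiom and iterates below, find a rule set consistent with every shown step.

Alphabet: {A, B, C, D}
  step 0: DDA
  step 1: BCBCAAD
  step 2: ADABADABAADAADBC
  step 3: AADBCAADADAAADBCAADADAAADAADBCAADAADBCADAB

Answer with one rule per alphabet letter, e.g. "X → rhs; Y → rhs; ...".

  step 2 ⇒ step 3: ADABADABAADAADBC ⇒ AAD·BC·AAD·ADA·AAD·BC·AAD·ADA·AAD·AAD·BC·AAD·AAD·BC·ADA·B
    A ↦ AAD
    B ↦ ADA
    C ↦ B
    D ↦ BC

A->AAD, B->ADA, C->B, D->BC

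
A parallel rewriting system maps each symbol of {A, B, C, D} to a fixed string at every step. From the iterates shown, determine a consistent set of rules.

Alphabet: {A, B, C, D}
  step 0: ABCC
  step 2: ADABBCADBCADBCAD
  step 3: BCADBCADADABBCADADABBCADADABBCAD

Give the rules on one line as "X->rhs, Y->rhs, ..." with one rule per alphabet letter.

  step 2 ⇒ step 3: ADABBCADBCADBCAD ⇒ BC·AD·BC·AD·AD·AB·BC·AD·AD·AB·BC·AD·AD·AB·BC·AD
    A ↦ BC
    B ↦ AD
    C ↦ AB
    D ↦ AD

A->BC, B->AD, C->AB, D->AD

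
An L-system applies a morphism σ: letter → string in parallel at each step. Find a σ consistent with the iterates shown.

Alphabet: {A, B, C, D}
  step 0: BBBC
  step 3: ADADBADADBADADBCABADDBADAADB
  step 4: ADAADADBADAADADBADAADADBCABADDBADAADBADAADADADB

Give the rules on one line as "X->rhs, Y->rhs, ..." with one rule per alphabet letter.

  step 3 ⇒ step 4: ADADBADADBADADBCABADDBADAADB ⇒ AD·A·AD·A·DB·AD·A·AD·A·DB·AD·A·AD·A·DB·CAB·AD·DB·AD·A·A·DB·AD·A·AD·AD·A·DB
    A ↦ AD
    B ↦ DB
    C ↦ CAB
    D ↦ A

A->AD, B->DB, C->CAB, D->A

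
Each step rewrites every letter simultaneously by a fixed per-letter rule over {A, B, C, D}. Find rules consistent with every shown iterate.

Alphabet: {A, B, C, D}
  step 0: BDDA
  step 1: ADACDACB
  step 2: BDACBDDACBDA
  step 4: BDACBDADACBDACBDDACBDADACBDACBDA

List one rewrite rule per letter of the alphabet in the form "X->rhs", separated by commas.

  step 1 ⇒ step 2: ADACDACB ⇒ B·DAC·B·D·DAC·B·D·A
    A ↦ B
    B ↦ A
    C ↦ D
    D ↦ DAC

A->B, B->A, C->D, D->DAC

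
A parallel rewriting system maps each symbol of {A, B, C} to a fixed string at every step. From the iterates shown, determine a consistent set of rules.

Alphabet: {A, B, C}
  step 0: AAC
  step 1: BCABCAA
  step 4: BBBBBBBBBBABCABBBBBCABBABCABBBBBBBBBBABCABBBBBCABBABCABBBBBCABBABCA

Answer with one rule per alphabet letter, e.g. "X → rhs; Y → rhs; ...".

A->BCA, B->BB, C->A

  step 0 ⇒ step 1: AAC ⇒ BCA·BCA·A
    A ↦ BCA
    C ↦ A
    B ↦ BB  (constrained at step 1)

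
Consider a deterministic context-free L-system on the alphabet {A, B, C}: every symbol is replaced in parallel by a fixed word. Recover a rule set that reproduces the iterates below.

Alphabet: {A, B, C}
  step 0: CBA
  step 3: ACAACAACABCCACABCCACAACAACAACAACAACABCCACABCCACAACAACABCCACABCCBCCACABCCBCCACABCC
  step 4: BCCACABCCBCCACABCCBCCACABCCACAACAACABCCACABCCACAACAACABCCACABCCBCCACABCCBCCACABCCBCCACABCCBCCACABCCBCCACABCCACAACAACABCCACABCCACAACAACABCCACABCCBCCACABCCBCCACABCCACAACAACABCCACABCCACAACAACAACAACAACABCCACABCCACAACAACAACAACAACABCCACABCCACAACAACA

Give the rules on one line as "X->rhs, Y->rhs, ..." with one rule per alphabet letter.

A->BCC, B->ACA, C->ACA

  step 3 ⇒ step 4: ACAACAACABCCACABCCACAACAACAACAACAACABCCACABCCACAACAACABCCACABCCBCCACABCCBCCACABCC ⇒ BCC·ACA·BCC·BCC·ACA·BCC·BCC·ACA·BCC·ACA·ACA·ACA·BCC·ACA·BCC·ACA·ACA·ACA·BCC·ACA·BCC·BCC·ACA·BCC·BCC·ACA·BCC·BCC·ACA·BCC·BCC·ACA·BCC·BCC·ACA·BCC·ACA·ACA·ACA·BCC·ACA·BCC·ACA·ACA·ACA·BCC·ACA·BCC·BCC·ACA·BCC·BCC·ACA·BCC·ACA·ACA·ACA·BCC·ACA·BCC·ACA·ACA·ACA·ACA·ACA·ACA·BCC·ACA·BCC·ACA·ACA·ACA·ACA·ACA·ACA·BCC·ACA·BCC·ACA·ACA·ACA
    A ↦ BCC
    B ↦ ACA
    C ↦ ACA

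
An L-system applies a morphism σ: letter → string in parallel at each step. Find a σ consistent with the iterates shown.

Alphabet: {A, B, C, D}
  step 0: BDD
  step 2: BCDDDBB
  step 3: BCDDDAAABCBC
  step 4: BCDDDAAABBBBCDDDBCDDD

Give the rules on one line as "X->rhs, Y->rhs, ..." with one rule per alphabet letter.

  step 3 ⇒ step 4: BCDDDAAABCBC ⇒ BC·DDD·A·A·A·B·B·B·BC·DDD·BC·DDD
    A ↦ B
    B ↦ BC
    C ↦ DDD
    D ↦ A

A->B, B->BC, C->DDD, D->A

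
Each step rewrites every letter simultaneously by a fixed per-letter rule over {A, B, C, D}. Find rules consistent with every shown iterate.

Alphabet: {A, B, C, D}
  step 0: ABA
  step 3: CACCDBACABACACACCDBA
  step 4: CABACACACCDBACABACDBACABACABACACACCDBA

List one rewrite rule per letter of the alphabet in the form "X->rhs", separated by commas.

  step 3 ⇒ step 4: CACCDBACABACACACCDBA ⇒ CA·BA·CA·CA·C·CD·BA·CA·BA·CD·BA·CA·BA·CA·BA·CA·CA·C·CD·BA
    A ↦ BA
    B ↦ CD
    C ↦ CA
    D ↦ C

A->BA, B->CD, C->CA, D->C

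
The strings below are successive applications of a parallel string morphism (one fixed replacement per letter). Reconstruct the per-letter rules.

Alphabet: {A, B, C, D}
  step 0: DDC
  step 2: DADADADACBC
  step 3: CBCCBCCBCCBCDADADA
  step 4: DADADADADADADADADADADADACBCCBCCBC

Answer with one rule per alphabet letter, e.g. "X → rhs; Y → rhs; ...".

  step 3 ⇒ step 4: CBCCBCCBCCBCDADADA ⇒ DA·DA·DA·DA·DA·DA·DA·DA·DA·DA·DA·DA·CB·C·CB·C·CB·C
    A ↦ C
    B ↦ DA
    C ↦ DA
    D ↦ CB

A->C, B->DA, C->DA, D->CB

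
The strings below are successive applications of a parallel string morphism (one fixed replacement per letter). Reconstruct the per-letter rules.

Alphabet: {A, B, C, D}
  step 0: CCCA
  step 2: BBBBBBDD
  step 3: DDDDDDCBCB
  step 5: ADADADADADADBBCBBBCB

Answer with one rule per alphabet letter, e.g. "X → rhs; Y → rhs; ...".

A->BB, B->D, C->A, D->CB

  step 2 ⇒ step 3: BBBBBBDD ⇒ D·D·D·D·D·D·CB·CB
    B ↦ D
    D ↦ CB
    A ↦ BB  (constrained at step 0)
    C ↦ A  (constrained at step 0)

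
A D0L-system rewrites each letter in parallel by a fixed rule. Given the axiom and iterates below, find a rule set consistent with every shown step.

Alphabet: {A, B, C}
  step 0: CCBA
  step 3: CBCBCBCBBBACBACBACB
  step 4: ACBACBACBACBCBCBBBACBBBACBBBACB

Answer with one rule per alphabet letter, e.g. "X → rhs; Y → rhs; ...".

A->BB, B->CB, C->A

  step 3 ⇒ step 4: CBCBCBCBBBACBACBACB ⇒ A·CB·A·CB·A·CB·A·CB·CB·CB·BB·A·CB·BB·A·CB·BB·A·CB
    A ↦ BB
    B ↦ CB
    C ↦ A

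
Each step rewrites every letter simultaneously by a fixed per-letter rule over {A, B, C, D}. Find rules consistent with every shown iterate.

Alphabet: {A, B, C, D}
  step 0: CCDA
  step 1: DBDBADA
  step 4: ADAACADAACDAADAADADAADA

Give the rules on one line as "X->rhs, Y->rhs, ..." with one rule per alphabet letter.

  step 0 ⇒ step 1: CCDA ⇒ DB·DB·A·DA
    A ↦ DA
    C ↦ DB
    D ↦ A
    B ↦ C  (constrained at step 1)

A->DA, B->C, C->DB, D->A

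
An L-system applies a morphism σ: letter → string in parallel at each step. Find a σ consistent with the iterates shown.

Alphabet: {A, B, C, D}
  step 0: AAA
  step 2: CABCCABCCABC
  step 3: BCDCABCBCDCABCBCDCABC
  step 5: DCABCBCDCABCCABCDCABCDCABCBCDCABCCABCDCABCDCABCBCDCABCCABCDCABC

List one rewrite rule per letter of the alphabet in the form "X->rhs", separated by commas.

  step 2 ⇒ step 3: CABCCABCCABC ⇒ BC·DC·A·BC·BC·DC·A·BC·BC·DC·A·BC
    A ↦ DC
    B ↦ A
    C ↦ BC
    D ↦ CA  (constrained at step 3)

A->DC, B->A, C->BC, D->CA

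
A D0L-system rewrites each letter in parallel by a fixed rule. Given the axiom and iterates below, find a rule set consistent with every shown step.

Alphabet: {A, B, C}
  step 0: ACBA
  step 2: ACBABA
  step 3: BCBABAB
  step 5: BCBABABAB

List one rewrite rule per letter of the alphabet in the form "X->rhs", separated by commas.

  step 2 ⇒ step 3: ACBABA ⇒ B·CB·A·B·A·B
    A ↦ B
    B ↦ A
    C ↦ CB

A->B, B->A, C->CB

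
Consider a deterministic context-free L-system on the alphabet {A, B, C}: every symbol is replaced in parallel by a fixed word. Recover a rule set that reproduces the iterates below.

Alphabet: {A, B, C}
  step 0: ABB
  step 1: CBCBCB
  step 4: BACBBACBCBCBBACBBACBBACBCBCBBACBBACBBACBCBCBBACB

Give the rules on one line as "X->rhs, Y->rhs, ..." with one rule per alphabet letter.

  step 0 ⇒ step 1: ABB ⇒ CB·CB·CB
    A ↦ CB
    B ↦ CB
    C ↦ BA  (constrained at step 1)

A->CB, B->CB, C->BA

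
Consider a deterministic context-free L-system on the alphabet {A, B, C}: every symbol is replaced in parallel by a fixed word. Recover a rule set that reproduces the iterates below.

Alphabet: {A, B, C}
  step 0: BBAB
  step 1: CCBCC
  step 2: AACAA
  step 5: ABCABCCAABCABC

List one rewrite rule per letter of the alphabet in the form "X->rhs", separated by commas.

  step 1 ⇒ step 2: CCBCC ⇒ A·A·C·A·A
    B ↦ C
    C ↦ A
  step 0 ⇒ step 1: BBAB ⇒ C·C·BC·C
    A ↦ BC

A->BC, B->C, C->A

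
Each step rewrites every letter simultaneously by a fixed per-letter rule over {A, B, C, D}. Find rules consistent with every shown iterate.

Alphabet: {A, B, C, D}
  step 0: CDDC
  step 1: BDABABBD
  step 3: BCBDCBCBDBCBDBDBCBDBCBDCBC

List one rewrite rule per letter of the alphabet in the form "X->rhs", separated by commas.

A->C, B->BC, C->BD, D->AB

  step 0 ⇒ step 1: CDDC ⇒ BD·AB·AB·BD
    C ↦ BD
    D ↦ AB
    A ↦ C  (constrained at step 1)
    B ↦ BC  (constrained at step 1)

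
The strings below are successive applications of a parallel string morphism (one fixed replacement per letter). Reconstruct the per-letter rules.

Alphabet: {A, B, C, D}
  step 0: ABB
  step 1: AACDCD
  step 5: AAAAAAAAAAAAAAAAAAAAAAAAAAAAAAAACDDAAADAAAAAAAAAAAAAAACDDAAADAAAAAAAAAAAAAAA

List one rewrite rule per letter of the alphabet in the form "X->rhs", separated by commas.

A->AA, B->CD, C->B, D->DA

  step 0 ⇒ step 1: ABB ⇒ AA·CD·CD
    A ↦ AA
    B ↦ CD
    C ↦ B  (constrained at step 1)
    D ↦ DA  (constrained at step 1)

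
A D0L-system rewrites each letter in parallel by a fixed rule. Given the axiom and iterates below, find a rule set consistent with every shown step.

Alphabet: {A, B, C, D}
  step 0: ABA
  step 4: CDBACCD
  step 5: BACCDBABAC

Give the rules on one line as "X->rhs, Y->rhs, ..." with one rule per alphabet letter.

  step 4 ⇒ step 5: CDBACCD ⇒ BA·C·C·D·BA·BA·C
    A ↦ D
    B ↦ C
    C ↦ BA
    D ↦ C

A->D, B->C, C->BA, D->C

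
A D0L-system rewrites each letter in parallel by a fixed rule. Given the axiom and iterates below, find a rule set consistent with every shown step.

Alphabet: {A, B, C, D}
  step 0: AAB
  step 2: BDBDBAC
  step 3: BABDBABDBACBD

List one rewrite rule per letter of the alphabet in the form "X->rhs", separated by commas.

A->C, B->BA, C->BD, D->BD

  step 2 ⇒ step 3: BDBDBAC ⇒ BA·BD·BA·BD·BA·C·BD
    A ↦ C
    B ↦ BA
    C ↦ BD
    D ↦ BD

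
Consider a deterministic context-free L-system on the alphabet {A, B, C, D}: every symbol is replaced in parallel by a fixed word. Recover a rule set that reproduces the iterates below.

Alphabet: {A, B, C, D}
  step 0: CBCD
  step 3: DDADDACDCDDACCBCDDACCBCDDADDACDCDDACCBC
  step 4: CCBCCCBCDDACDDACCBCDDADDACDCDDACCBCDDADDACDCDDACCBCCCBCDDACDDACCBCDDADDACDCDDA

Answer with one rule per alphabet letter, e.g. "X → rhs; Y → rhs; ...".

A->BC, B->CDC, C->DDA, D->C

  step 3 ⇒ step 4: DDADDACDCDDACCBCDDACCBCDDADDACDCDDACCBC ⇒ C·C·BC·C·C·BC·DDA·C·DDA·C·C·BC·DDA·DDA·CDC·DDA·C·C·BC·DDA·DDA·CDC·DDA·C·C·BC·C·C·BC·DDA·C·DDA·C·C·BC·DDA·DDA·CDC·DDA
    A ↦ BC
    B ↦ CDC
    C ↦ DDA
    D ↦ C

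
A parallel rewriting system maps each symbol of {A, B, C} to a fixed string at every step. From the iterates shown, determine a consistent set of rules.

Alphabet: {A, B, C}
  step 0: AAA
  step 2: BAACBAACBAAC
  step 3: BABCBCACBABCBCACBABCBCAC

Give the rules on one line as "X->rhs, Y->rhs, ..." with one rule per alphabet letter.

  step 2 ⇒ step 3: BAACBAACBAAC ⇒ BA·BC·BC·AC·BA·BC·BC·AC·BA·BC·BC·AC
    A ↦ BC
    B ↦ BA
    C ↦ AC

A->BC, B->BA, C->AC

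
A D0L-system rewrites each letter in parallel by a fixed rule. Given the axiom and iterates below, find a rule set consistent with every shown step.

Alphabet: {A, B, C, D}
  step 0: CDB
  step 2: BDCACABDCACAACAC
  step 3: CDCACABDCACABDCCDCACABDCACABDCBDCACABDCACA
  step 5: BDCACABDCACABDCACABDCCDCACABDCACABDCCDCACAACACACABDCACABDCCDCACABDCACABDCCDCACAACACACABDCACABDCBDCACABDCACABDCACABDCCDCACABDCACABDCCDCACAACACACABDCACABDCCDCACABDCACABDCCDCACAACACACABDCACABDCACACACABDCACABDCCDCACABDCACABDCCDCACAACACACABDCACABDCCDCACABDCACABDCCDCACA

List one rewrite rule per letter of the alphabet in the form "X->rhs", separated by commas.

A->BDC, B->CD, C->ACA, D->C

  step 2 ⇒ step 3: BDCACABDCACAACAC ⇒ CD·C·ACA·BDC·ACA·BDC·CD·C·ACA·BDC·ACA·BDC·BDC·ACA·BDC·ACA
    A ↦ BDC
    B ↦ CD
    C ↦ ACA
    D ↦ C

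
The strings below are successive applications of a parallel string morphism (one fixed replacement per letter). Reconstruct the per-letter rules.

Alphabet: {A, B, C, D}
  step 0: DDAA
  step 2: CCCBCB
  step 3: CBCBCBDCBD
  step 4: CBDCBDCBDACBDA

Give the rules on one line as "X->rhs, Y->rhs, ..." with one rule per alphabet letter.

  step 3 ⇒ step 4: CBCBCBDCBD ⇒ CB·D·CB·D·CB·D·A·CB·D·A
    B ↦ D
    C ↦ CB
    D ↦ A
    A ↦ C  (constrained at step 0)

A->C, B->D, C->CB, D->A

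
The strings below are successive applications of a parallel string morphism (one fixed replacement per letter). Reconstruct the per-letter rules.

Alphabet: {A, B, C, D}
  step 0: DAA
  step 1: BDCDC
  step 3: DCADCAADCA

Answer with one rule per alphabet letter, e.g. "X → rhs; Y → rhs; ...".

  step 0 ⇒ step 1: DAA ⇒ B·DC·DC
    A ↦ DC
    D ↦ B
    B ↦ A  (constrained at step 1)
    C ↦ AB  (constrained at step 1)

A->DC, B->A, C->AB, D->B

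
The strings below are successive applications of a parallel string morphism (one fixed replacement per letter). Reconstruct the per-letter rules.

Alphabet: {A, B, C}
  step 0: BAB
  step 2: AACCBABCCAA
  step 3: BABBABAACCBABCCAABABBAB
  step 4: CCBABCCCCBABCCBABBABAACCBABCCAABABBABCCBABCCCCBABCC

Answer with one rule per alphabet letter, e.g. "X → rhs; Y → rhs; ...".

  step 3 ⇒ step 4: BABBABAACCBABCCAABABBAB ⇒ CC·BAB·CC·CC·BAB·CC·BAB·BAB·A·A·CC·BAB·CC·A·A·BAB·BAB·CC·BAB·CC·CC·BAB·CC
    A ↦ BAB
    B ↦ CC
    C ↦ A

A->BAB, B->CC, C->A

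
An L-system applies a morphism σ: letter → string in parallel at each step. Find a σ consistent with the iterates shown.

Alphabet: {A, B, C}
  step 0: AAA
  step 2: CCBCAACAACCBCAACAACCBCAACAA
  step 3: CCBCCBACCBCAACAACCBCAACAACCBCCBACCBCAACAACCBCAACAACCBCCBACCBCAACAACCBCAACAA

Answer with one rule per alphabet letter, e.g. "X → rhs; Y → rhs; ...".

  step 2 ⇒ step 3: CCBCAACAACCBCAACAACCBCAACAA ⇒ CCB·CCB·A·CCB·CAA·CAA·CCB·CAA·CAA·CCB·CCB·A·CCB·CAA·CAA·CCB·CAA·CAA·CCB·CCB·A·CCB·CAA·CAA·CCB·CAA·CAA
    A ↦ CAA
    B ↦ A
    C ↦ CCB

A->CAA, B->A, C->CCB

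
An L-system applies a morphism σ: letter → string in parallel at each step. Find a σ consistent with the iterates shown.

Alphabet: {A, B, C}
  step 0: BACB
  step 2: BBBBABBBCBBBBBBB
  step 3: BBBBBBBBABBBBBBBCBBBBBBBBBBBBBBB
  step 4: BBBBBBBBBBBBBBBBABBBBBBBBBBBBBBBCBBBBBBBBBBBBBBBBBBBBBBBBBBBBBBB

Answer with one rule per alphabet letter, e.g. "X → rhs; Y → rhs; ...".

  step 3 ⇒ step 4: BBBBBBBBABBBBBBBCBBBBBBBBBBBBBBB ⇒ BB·BB·BB·BB·BB·BB·BB·BB·AB·BB·BB·BB·BB·BB·BB·BB·CB·BB·BB·BB·BB·BB·BB·BB·BB·BB·BB·BB·BB·BB·BB·BB
    A ↦ AB
    B ↦ BB
    C ↦ CB

A->AB, B->BB, C->CB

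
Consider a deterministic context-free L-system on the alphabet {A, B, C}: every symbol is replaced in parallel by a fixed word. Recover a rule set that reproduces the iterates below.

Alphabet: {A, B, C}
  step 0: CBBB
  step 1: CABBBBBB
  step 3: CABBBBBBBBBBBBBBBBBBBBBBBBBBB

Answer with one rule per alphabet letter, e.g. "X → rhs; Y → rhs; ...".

A->B, B->BB, C->CA

  step 0 ⇒ step 1: CBBB ⇒ CA·BB·BB·BB
    B ↦ BB
    C ↦ CA
    A ↦ B  (constrained at step 1)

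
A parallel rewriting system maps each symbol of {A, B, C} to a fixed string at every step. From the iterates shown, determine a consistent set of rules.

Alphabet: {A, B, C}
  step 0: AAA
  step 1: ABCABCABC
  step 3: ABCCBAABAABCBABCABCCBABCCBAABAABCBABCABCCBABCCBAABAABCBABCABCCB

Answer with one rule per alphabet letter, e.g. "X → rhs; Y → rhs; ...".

  step 0 ⇒ step 1: AAA ⇒ ABC·ABC·ABC
    A ↦ ABC
    B ↦ CB  (constrained at step 1)
    C ↦ AAB  (constrained at step 1)

A->ABC, B->CB, C->AAB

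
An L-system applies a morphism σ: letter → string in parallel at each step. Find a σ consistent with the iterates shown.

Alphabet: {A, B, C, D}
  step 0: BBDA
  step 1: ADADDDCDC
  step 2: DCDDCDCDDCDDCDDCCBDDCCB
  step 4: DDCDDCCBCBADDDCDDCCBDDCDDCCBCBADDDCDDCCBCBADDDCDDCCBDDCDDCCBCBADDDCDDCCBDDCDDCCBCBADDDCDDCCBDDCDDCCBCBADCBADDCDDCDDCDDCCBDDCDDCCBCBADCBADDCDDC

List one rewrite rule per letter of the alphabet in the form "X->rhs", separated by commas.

  step 1 ⇒ step 2: ADADDDCDC ⇒ DC·DDC·DC·DDC·DDC·DDC·CB·DDC·CB
    A ↦ DC
    C ↦ CB
    D ↦ DDC
  step 0 ⇒ step 1: BBDA ⇒ AD·AD·DDC·DC
    B ↦ AD

A->DC, B->AD, C->CB, D->DDC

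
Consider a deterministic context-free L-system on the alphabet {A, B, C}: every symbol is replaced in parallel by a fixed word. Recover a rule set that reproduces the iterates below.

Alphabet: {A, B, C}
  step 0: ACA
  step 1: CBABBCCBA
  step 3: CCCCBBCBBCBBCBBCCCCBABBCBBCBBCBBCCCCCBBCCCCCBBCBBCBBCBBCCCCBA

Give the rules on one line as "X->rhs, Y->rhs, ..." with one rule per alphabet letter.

  step 0 ⇒ step 1: ACA ⇒ CBA·BBC·CBA
    A ↦ CBA
    C ↦ BBC
    B ↦ CC  (constrained at step 1)

A->CBA, B->CC, C->BBC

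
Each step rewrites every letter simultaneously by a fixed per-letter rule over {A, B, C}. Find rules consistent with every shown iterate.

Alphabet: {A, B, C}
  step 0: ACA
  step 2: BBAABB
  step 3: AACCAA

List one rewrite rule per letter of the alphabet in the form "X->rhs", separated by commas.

A->C, B->A, C->BB

  step 2 ⇒ step 3: BBAABB ⇒ A·A·C·C·A·A
    A ↦ C
    B ↦ A
    C ↦ BB  (constrained at step 0)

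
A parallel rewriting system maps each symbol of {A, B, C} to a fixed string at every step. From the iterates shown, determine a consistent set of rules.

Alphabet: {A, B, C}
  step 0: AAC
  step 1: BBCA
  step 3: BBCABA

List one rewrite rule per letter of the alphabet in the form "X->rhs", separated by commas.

  step 0 ⇒ step 1: AAC ⇒ B·B·CA
    A ↦ B
    C ↦ CA
    B ↦ A  (constrained at step 1)

A->B, B->A, C->CA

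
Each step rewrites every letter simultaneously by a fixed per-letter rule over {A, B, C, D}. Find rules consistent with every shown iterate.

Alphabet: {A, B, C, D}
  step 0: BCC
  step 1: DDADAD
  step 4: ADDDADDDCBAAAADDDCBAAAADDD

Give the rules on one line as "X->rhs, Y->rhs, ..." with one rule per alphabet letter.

  step 0 ⇒ step 1: BCC ⇒ DD·AD·AD
    B ↦ DD
    C ↦ AD
    A ↦ CB  (constrained at step 1)
    D ↦ A  (constrained at step 1)

A->CB, B->DD, C->AD, D->A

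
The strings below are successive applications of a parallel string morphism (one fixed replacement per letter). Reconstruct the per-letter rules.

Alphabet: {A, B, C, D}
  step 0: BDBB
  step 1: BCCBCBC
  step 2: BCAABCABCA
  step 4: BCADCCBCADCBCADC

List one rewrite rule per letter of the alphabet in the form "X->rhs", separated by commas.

A->D, B->BC, C->A, D->C

  step 1 ⇒ step 2: BCCBCBC ⇒ BC·A·A·BC·A·BC·A
    B ↦ BC
    C ↦ A
    A ↦ D  (constrained at step 2)
  step 0 ⇒ step 1: BDBB ⇒ BC·C·BC·BC
    D ↦ C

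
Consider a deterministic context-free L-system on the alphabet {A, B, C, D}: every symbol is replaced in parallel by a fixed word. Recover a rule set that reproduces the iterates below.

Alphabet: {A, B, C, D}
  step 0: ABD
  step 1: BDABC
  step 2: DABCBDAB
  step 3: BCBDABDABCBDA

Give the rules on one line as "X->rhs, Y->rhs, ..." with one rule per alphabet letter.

A->B, B->DA, C->B, D->BC

  step 2 ⇒ step 3: DABCBDAB ⇒ BC·B·DA·B·DA·BC·B·DA
    A ↦ B
    B ↦ DA
    C ↦ B
    D ↦ BC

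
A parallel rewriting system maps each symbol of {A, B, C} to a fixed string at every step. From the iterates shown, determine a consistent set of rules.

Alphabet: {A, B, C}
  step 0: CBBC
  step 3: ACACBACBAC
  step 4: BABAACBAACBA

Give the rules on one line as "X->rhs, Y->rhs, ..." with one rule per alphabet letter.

  step 3 ⇒ step 4: ACACBACBAC ⇒ B·A·B·A·AC·B·A·AC·B·A
    A ↦ B
    B ↦ AC
    C ↦ A

A->B, B->AC, C->A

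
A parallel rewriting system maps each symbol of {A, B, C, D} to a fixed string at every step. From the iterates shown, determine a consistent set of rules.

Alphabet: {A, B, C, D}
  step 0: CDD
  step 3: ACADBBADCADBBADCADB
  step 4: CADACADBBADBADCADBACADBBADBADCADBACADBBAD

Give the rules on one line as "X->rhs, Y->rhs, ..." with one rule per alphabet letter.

  step 3 ⇒ step 4: ACADBBADCADBBADCADB ⇒ CAD·A·CAD·B·BAD·BAD·CAD·B·A·CAD·B·BAD·BAD·CAD·B·A·CAD·B·BAD
    A ↦ CAD
    B ↦ BAD
    C ↦ A
    D ↦ B

A->CAD, B->BAD, C->A, D->B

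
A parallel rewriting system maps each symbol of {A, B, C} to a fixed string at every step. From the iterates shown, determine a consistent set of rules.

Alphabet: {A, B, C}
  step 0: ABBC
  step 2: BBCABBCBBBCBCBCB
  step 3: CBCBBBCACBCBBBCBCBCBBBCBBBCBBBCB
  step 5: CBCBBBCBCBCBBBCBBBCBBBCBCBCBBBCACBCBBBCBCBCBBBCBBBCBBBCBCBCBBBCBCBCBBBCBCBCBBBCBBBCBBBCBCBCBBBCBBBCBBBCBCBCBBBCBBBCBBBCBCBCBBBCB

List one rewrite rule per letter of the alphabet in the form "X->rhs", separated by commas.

A->CA, B->CB, C->BB

  step 2 ⇒ step 3: BBCABBCBBBCBCBCB ⇒ CB·CB·BB·CA·CB·CB·BB·CB·CB·CB·BB·CB·BB·CB·BB·CB
    A ↦ CA
    B ↦ CB
    C ↦ BB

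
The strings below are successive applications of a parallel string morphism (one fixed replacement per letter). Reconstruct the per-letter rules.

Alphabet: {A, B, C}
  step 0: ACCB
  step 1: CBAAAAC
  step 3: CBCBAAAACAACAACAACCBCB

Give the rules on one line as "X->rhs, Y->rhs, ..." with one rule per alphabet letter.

  step 0 ⇒ step 1: ACCB ⇒ CB·AA·AA·C
    A ↦ CB
    B ↦ C
    C ↦ AA

A->CB, B->C, C->AA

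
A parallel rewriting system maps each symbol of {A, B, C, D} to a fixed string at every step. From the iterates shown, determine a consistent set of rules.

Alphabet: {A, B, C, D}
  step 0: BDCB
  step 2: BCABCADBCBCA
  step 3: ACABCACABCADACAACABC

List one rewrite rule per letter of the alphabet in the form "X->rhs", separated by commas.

  step 2 ⇒ step 3: BCABCADBCBCA ⇒ AC·A·BC·AC·A·BC·AD·AC·A·AC·A·BC
    A ↦ BC
    B ↦ AC
    C ↦ A
    D ↦ AD

A->BC, B->AC, C->A, D->AD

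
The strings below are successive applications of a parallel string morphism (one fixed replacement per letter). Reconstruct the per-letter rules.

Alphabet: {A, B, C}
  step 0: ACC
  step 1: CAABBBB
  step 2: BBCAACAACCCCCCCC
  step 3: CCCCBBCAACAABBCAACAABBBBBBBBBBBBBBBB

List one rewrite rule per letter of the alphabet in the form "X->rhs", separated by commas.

  step 2 ⇒ step 3: BBCAACAACCCCCCCC ⇒ CC·CC·BB·CAA·CAA·BB·CAA·CAA·BB·BB·BB·BB·BB·BB·BB·BB
    A ↦ CAA
    B ↦ CC
    C ↦ BB

A->CAA, B->CC, C->BB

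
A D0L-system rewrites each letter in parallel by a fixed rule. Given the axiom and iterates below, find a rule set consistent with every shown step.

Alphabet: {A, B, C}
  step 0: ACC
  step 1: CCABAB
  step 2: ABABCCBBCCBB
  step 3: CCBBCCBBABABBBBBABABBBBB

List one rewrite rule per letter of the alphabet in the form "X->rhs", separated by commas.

  step 2 ⇒ step 3: ABABCCBBCCBB ⇒ CC·BB·CC·BB·AB·AB·BB·BB·AB·AB·BB·BB
    A ↦ CC
    B ↦ BB
    C ↦ AB

A->CC, B->BB, C->AB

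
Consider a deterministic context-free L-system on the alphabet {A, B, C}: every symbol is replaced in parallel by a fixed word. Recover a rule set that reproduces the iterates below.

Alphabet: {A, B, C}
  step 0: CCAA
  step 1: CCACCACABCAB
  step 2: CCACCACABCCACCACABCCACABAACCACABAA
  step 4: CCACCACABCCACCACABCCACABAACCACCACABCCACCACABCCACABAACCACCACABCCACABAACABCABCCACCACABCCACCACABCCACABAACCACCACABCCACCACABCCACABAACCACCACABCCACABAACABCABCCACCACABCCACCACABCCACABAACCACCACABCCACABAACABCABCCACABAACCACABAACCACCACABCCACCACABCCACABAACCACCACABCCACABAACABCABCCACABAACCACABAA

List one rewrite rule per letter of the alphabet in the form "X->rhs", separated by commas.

A->CAB, B->AA, C->CCA

  step 1 ⇒ step 2: CCACCACABCAB ⇒ CCA·CCA·CAB·CCA·CCA·CAB·CCA·CAB·AA·CCA·CAB·AA
    A ↦ CAB
    B ↦ AA
    C ↦ CCA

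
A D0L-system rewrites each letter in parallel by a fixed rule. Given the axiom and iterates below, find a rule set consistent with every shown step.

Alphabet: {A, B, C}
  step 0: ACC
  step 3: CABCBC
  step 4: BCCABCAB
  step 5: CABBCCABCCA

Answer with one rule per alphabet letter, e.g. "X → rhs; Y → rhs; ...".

A->C, B->CA, C->B

  step 4 ⇒ step 5: BCCABCAB ⇒ CA·B·B·C·CA·B·C·CA
    A ↦ C
    B ↦ CA
    C ↦ B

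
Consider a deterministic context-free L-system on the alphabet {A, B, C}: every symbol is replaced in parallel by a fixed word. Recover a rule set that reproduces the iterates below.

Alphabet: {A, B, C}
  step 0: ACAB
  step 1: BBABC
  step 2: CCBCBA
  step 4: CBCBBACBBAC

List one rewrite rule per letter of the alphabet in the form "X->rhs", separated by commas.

A->B, B->C, C->BA

  step 1 ⇒ step 2: BBABC ⇒ C·C·B·C·BA
    A ↦ B
    B ↦ C
    C ↦ BA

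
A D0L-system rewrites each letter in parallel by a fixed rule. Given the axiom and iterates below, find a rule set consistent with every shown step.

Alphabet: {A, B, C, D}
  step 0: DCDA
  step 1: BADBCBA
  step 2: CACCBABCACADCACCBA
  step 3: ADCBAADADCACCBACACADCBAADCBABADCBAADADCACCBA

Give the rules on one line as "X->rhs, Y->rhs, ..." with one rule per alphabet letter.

  step 2 ⇒ step 3: CACCBABCACADCACCBA ⇒ AD·CBA·AD·AD·CAC·CBA·CAC·AD·CBA·AD·CBA·B·AD·CBA·AD·AD·CAC·CBA
    A ↦ CBA
    B ↦ CAC
    C ↦ AD
    D ↦ B

A->CBA, B->CAC, C->AD, D->B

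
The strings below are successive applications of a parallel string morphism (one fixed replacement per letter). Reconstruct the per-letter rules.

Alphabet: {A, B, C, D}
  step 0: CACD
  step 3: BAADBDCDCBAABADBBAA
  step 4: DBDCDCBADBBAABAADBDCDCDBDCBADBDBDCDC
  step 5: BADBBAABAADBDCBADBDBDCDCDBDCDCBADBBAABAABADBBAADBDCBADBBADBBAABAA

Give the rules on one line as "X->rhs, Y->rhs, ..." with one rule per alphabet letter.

A->DC, B->DB, C->A, D->BA

  step 4 ⇒ step 5: DBDCDCBADBBAABAADBDCDCDBDCBADBDBDCDC ⇒ BA·DB·BA·A·BA·A·DB·DC·BA·DB·DB·DC·DC·DB·DC·DC·BA·DB·BA·A·BA·A·BA·DB·BA·A·DB·DC·BA·DB·BA·DB·BA·A·BA·A
    A ↦ DC
    B ↦ DB
    C ↦ A
    D ↦ BA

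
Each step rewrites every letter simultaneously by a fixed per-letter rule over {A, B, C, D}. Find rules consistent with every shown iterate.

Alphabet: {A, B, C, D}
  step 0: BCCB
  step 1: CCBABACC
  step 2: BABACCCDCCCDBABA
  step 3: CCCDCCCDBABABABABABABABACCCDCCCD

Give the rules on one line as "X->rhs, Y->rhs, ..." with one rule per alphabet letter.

A->CD, B->CC, C->BA, D->BA

  step 2 ⇒ step 3: BABACCCDCCCDBABA ⇒ CC·CD·CC·CD·BA·BA·BA·BA·BA·BA·BA·BA·CC·CD·CC·CD
    A ↦ CD
    B ↦ CC
    C ↦ BA
    D ↦ BA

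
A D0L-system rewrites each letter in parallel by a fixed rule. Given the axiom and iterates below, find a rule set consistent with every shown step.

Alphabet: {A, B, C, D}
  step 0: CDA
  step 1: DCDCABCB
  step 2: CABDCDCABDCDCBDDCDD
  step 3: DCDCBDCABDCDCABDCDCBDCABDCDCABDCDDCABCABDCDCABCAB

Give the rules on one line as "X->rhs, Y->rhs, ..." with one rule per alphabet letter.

A->CB, B->D, C->DCD, D->CAB

  step 2 ⇒ step 3: CABDCDCABDCDCBDDCDD ⇒ DCD·CB·D·CAB·DCD·CAB·DCD·CB·D·CAB·DCD·CAB·DCD·D·CAB·CAB·DCD·CAB·CAB
    A ↦ CB
    B ↦ D
    C ↦ DCD
    D ↦ CAB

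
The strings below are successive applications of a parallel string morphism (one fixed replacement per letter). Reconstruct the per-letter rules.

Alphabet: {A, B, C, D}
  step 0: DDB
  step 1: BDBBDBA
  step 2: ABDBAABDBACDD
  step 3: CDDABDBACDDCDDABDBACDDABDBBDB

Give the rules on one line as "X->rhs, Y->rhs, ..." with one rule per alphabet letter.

A->CDD, B->A, C->A, D->BDB

  step 2 ⇒ step 3: ABDBAABDBACDD ⇒ CDD·A·BDB·A·CDD·CDD·A·BDB·A·CDD·A·BDB·BDB
    A ↦ CDD
    B ↦ A
    C ↦ A
    D ↦ BDB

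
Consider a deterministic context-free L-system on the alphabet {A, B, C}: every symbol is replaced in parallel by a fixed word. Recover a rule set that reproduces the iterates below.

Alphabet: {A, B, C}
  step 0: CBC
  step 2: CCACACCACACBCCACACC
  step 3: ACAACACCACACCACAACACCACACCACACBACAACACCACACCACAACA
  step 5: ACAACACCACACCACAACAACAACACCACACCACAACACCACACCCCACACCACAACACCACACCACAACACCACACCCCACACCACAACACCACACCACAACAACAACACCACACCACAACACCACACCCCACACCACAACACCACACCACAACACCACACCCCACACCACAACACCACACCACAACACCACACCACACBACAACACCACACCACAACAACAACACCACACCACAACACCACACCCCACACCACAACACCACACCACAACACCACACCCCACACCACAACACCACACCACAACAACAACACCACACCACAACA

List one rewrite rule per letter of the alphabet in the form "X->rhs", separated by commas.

A->CC, B->CB, C->ACA

  step 2 ⇒ step 3: CCACACCACACBCCACACC ⇒ ACA·ACA·CC·ACA·CC·ACA·ACA·CC·ACA·CC·ACA·CB·ACA·ACA·CC·ACA·CC·ACA·ACA
    A ↦ CC
    B ↦ CB
    C ↦ ACA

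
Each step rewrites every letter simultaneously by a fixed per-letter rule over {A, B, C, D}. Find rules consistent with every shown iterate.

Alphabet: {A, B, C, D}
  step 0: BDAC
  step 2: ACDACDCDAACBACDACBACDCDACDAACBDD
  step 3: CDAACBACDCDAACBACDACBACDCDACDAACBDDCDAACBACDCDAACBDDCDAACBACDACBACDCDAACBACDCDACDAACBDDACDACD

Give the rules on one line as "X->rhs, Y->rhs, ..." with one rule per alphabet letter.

  step 2 ⇒ step 3: ACDACDCDAACBACDACBACDCDACDAACBDD ⇒ CDA·ACB·ACD·CDA·ACB·ACD·ACB·ACD·CDA·CDA·ACB·DD·CDA·ACB·ACD·CDA·ACB·DD·CDA·ACB·ACD·ACB·ACD·CDA·ACB·ACD·CDA·CDA·ACB·DD·ACD·ACD
    A ↦ CDA
    B ↦ DD
    C ↦ ACB
    D ↦ ACD

A->CDA, B->DD, C->ACB, D->ACD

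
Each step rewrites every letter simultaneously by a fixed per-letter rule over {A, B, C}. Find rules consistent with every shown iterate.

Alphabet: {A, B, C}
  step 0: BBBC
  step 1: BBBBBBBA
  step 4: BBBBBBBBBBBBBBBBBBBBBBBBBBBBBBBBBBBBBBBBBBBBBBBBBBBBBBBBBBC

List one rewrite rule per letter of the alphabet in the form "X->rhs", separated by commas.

  step 0 ⇒ step 1: BBBC ⇒ BB·BB·BB·BA
    B ↦ BB
    C ↦ BA
    A ↦ C  (constrained at step 1)

A->C, B->BB, C->BA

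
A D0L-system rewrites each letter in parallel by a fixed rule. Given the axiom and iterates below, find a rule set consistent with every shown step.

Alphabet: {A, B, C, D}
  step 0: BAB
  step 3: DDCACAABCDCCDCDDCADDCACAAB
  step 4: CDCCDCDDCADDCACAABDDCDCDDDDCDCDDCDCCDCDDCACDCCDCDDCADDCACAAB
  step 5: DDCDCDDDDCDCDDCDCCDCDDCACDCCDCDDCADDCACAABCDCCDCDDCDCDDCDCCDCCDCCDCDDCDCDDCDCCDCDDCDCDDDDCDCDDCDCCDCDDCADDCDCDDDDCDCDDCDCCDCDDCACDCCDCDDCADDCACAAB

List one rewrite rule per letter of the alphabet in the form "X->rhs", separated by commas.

  step 4 ⇒ step 5: CDCCDCDDCADDCACAABDDCDCDDDDCDCDDCDCCDCDDCACDCCDCDDCADDCACAAB ⇒ DD·CDC·DD·DD·CDC·DD·CDC·CDC·DD·CA·CDC·CDC·DD·CA·DD·CA·CA·AB·CDC·CDC·DD·CDC·DD·CDC·CDC·CDC·CDC·DD·CDC·DD·CDC·CDC·DD·CDC·DD·DD·CDC·DD·CDC·CDC·DD·CA·DD·CDC·DD·DD·CDC·DD·CDC·CDC·DD·CA·CDC·CDC·DD·CA·DD·CA·CA·AB
    A ↦ CA
    B ↦ AB
    C ↦ DD
    D ↦ CDC

A->CA, B->AB, C->DD, D->CDC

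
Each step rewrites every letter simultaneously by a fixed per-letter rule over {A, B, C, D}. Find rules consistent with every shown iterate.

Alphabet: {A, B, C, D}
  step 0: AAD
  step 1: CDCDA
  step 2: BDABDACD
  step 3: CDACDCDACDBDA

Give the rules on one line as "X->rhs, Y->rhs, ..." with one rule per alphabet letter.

  step 2 ⇒ step 3: BDABDACD ⇒ CD·A·CD·CD·A·CD·BD·A
    A ↦ CD
    B ↦ CD
    C ↦ BD
    D ↦ A

A->CD, B->CD, C->BD, D->A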